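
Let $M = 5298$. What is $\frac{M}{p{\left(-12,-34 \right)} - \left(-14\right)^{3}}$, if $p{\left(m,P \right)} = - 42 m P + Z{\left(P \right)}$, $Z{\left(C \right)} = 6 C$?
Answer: $- \frac{2649}{7298} \approx -0.36298$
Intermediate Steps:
$p{\left(m,P \right)} = 6 P - 42 P m$ ($p{\left(m,P \right)} = - 42 m P + 6 P = - 42 P m + 6 P = 6 P - 42 P m$)
$\frac{M}{p{\left(-12,-34 \right)} - \left(-14\right)^{3}} = \frac{5298}{6 \left(-34\right) \left(1 - -84\right) - \left(-14\right)^{3}} = \frac{5298}{6 \left(-34\right) \left(1 + 84\right) - -2744} = \frac{5298}{6 \left(-34\right) 85 + 2744} = \frac{5298}{-17340 + 2744} = \frac{5298}{-14596} = 5298 \left(- \frac{1}{14596}\right) = - \frac{2649}{7298}$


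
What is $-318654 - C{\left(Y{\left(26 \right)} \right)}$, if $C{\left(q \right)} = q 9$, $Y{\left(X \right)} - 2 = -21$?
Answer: $-318483$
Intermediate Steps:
$Y{\left(X \right)} = -19$ ($Y{\left(X \right)} = 2 - 21 = -19$)
$C{\left(q \right)} = 9 q$
$-318654 - C{\left(Y{\left(26 \right)} \right)} = -318654 - 9 \left(-19\right) = -318654 - -171 = -318654 + 171 = -318483$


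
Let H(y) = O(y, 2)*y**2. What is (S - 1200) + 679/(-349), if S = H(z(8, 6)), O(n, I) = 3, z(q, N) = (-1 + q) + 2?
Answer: -334672/349 ≈ -958.95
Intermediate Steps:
z(q, N) = 1 + q
H(y) = 3*y**2
S = 243 (S = 3*(1 + 8)**2 = 3*9**2 = 3*81 = 243)
(S - 1200) + 679/(-349) = (243 - 1200) + 679/(-349) = -957 + 679*(-1/349) = -957 - 679/349 = -334672/349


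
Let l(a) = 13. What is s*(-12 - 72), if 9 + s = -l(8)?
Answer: 1848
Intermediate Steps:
s = -22 (s = -9 - 1*13 = -9 - 13 = -22)
s*(-12 - 72) = -22*(-12 - 72) = -22*(-84) = 1848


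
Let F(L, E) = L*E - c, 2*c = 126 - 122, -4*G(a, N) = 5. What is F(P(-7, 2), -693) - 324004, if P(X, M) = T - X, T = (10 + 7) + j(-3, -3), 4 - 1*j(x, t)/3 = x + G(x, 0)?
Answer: -1431159/4 ≈ -3.5779e+5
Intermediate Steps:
G(a, N) = -5/4 (G(a, N) = -¼*5 = -5/4)
j(x, t) = 63/4 - 3*x (j(x, t) = 12 - 3*(x - 5/4) = 12 - 3*(-5/4 + x) = 12 + (15/4 - 3*x) = 63/4 - 3*x)
T = 167/4 (T = (10 + 7) + (63/4 - 3*(-3)) = 17 + (63/4 + 9) = 17 + 99/4 = 167/4 ≈ 41.750)
c = 2 (c = (126 - 122)/2 = (½)*4 = 2)
P(X, M) = 167/4 - X
F(L, E) = -2 + E*L (F(L, E) = L*E - 1*2 = E*L - 2 = -2 + E*L)
F(P(-7, 2), -693) - 324004 = (-2 - 693*(167/4 - 1*(-7))) - 324004 = (-2 - 693*(167/4 + 7)) - 324004 = (-2 - 693*195/4) - 324004 = (-2 - 135135/4) - 324004 = -135143/4 - 324004 = -1431159/4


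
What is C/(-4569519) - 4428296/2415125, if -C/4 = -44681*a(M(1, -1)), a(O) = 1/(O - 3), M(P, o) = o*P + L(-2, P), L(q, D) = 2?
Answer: -20019362309374/11035959574875 ≈ -1.8140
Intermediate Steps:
M(P, o) = 2 + P*o (M(P, o) = o*P + 2 = P*o + 2 = 2 + P*o)
a(O) = 1/(-3 + O)
C = -89362 (C = -(-178724)/(-3 + (2 + 1*(-1))) = -(-178724)/(-3 + (2 - 1)) = -(-178724)/(-3 + 1) = -(-178724)/(-2) = -(-178724)*(-1)/2 = -4*44681/2 = -89362)
C/(-4569519) - 4428296/2415125 = -89362/(-4569519) - 4428296/2415125 = -89362*(-1/4569519) - 4428296*1/2415125 = 89362/4569519 - 4428296/2415125 = -20019362309374/11035959574875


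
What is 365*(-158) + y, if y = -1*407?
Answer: -58077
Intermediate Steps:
y = -407
365*(-158) + y = 365*(-158) - 407 = -57670 - 407 = -58077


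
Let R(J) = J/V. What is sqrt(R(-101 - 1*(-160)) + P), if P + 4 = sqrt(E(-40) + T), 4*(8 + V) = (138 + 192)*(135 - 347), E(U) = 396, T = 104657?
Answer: sqrt(-1225752398 + 306180004*sqrt(105053))/17498 ≈ 17.892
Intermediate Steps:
V = -17498 (V = -8 + ((138 + 192)*(135 - 347))/4 = -8 + (330*(-212))/4 = -8 + (1/4)*(-69960) = -8 - 17490 = -17498)
P = -4 + sqrt(105053) (P = -4 + sqrt(396 + 104657) = -4 + sqrt(105053) ≈ 320.12)
R(J) = -J/17498 (R(J) = J/(-17498) = J*(-1/17498) = -J/17498)
sqrt(R(-101 - 1*(-160)) + P) = sqrt(-(-101 - 1*(-160))/17498 + (-4 + sqrt(105053))) = sqrt(-(-101 + 160)/17498 + (-4 + sqrt(105053))) = sqrt(-1/17498*59 + (-4 + sqrt(105053))) = sqrt(-59/17498 + (-4 + sqrt(105053))) = sqrt(-70051/17498 + sqrt(105053))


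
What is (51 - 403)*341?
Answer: -120032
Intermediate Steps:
(51 - 403)*341 = -352*341 = -120032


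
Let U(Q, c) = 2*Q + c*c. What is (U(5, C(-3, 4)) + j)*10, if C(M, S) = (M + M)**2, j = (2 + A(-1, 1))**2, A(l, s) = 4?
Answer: 13420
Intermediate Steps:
j = 36 (j = (2 + 4)**2 = 6**2 = 36)
C(M, S) = 4*M**2 (C(M, S) = (2*M)**2 = 4*M**2)
U(Q, c) = c**2 + 2*Q (U(Q, c) = 2*Q + c**2 = c**2 + 2*Q)
(U(5, C(-3, 4)) + j)*10 = (((4*(-3)**2)**2 + 2*5) + 36)*10 = (((4*9)**2 + 10) + 36)*10 = ((36**2 + 10) + 36)*10 = ((1296 + 10) + 36)*10 = (1306 + 36)*10 = 1342*10 = 13420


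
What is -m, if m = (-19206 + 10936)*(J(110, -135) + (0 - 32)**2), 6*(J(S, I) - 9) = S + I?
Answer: 25525355/3 ≈ 8.5084e+6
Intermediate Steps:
J(S, I) = 9 + I/6 + S/6 (J(S, I) = 9 + (S + I)/6 = 9 + (I + S)/6 = 9 + (I/6 + S/6) = 9 + I/6 + S/6)
m = -25525355/3 (m = (-19206 + 10936)*((9 + (1/6)*(-135) + (1/6)*110) + (0 - 32)**2) = -8270*((9 - 45/2 + 55/3) + (-32)**2) = -8270*(29/6 + 1024) = -8270*6173/6 = -25525355/3 ≈ -8.5084e+6)
-m = -1*(-25525355/3) = 25525355/3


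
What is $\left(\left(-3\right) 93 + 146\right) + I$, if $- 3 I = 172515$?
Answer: $-57638$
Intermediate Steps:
$I = -57505$ ($I = \left(- \frac{1}{3}\right) 172515 = -57505$)
$\left(\left(-3\right) 93 + 146\right) + I = \left(\left(-3\right) 93 + 146\right) - 57505 = \left(-279 + 146\right) - 57505 = -133 - 57505 = -57638$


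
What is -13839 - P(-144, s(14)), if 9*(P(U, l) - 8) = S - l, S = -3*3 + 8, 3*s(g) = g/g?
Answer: -373865/27 ≈ -13847.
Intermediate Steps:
s(g) = ⅓ (s(g) = (g/g)/3 = (⅓)*1 = ⅓)
S = -1 (S = -9 + 8 = -1)
P(U, l) = 71/9 - l/9 (P(U, l) = 8 + (-1 - l)/9 = 8 + (-⅑ - l/9) = 71/9 - l/9)
-13839 - P(-144, s(14)) = -13839 - (71/9 - ⅑*⅓) = -13839 - (71/9 - 1/27) = -13839 - 1*212/27 = -13839 - 212/27 = -373865/27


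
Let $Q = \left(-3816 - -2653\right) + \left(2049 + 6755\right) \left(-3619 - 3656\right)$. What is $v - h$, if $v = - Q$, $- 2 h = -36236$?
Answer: $64032145$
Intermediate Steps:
$h = 18118$ ($h = \left(- \frac{1}{2}\right) \left(-36236\right) = 18118$)
$Q = -64050263$ ($Q = \left(-3816 + 2653\right) + 8804 \left(-7275\right) = -1163 - 64049100 = -64050263$)
$v = 64050263$ ($v = \left(-1\right) \left(-64050263\right) = 64050263$)
$v - h = 64050263 - 18118 = 64032145$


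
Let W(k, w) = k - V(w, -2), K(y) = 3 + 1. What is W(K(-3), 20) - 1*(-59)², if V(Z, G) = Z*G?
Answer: -3437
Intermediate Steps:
K(y) = 4
V(Z, G) = G*Z
W(k, w) = k + 2*w (W(k, w) = k - (-2)*w = k + 2*w)
W(K(-3), 20) - 1*(-59)² = (4 + 2*20) - 1*(-59)² = (4 + 40) - 1*3481 = 44 - 3481 = -3437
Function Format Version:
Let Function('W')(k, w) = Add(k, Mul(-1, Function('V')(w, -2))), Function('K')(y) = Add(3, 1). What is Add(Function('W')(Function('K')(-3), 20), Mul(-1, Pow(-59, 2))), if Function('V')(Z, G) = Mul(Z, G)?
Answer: -3437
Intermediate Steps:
Function('K')(y) = 4
Function('V')(Z, G) = Mul(G, Z)
Function('W')(k, w) = Add(k, Mul(2, w)) (Function('W')(k, w) = Add(k, Mul(-1, Mul(-2, w))) = Add(k, Mul(2, w)))
Add(Function('W')(Function('K')(-3), 20), Mul(-1, Pow(-59, 2))) = Add(Add(4, Mul(2, 20)), Mul(-1, Pow(-59, 2))) = Add(Add(4, 40), Mul(-1, 3481)) = Add(44, -3481) = -3437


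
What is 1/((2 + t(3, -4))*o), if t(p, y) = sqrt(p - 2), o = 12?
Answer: 1/36 ≈ 0.027778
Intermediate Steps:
t(p, y) = sqrt(-2 + p)
1/((2 + t(3, -4))*o) = 1/((2 + sqrt(-2 + 3))*12) = 1/((2 + sqrt(1))*12) = 1/((2 + 1)*12) = 1/(3*12) = 1/36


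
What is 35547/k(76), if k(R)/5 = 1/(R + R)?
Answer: 5403144/5 ≈ 1.0806e+6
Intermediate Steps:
k(R) = 5/(2*R) (k(R) = 5/(R + R) = 5/((2*R)) = 5*(1/(2*R)) = 5/(2*R))
35547/k(76) = 35547/(((5/2)/76)) = 35547/(((5/2)*(1/76))) = 35547/(5/152) = 35547*(152/5) = 5403144/5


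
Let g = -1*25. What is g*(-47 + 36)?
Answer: 275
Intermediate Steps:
g = -25
g*(-47 + 36) = -25*(-47 + 36) = -25*(-11) = 275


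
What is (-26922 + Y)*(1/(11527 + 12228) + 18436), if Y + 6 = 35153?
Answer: 720423112745/4751 ≈ 1.5164e+8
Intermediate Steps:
Y = 35147 (Y = -6 + 35153 = 35147)
(-26922 + Y)*(1/(11527 + 12228) + 18436) = (-26922 + 35147)*(1/(11527 + 12228) + 18436) = 8225*(1/23755 + 18436) = 8225*(437947181/23755) = 720423112745/4751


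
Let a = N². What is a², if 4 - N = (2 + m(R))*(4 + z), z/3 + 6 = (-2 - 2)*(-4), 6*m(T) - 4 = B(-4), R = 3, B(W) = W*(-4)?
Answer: 80102584576/81 ≈ 9.8892e+8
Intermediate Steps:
B(W) = -4*W
m(T) = 10/3 (m(T) = ⅔ + (-4*(-4))/6 = ⅔ + (⅙)*16 = ⅔ + 8/3 = 10/3)
z = 30 (z = -18 + 3*((-2 - 2)*(-4)) = -18 + 3*(-4*(-4)) = -18 + 3*16 = -18 + 48 = 30)
N = -532/3 (N = 4 - (2 + 10/3)*(4 + 30) = 4 - 16*34/3 = 4 - 1*544/3 = 4 - 544/3 = -532/3 ≈ -177.33)
a = 283024/9 (a = (-532/3)² = 283024/9 ≈ 31447.)
a² = (283024/9)² = 80102584576/81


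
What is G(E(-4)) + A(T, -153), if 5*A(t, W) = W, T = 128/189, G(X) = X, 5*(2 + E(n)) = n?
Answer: -167/5 ≈ -33.400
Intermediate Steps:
E(n) = -2 + n/5
T = 128/189 (T = 128*(1/189) = 128/189 ≈ 0.67725)
A(t, W) = W/5
G(E(-4)) + A(T, -153) = (-2 + (⅕)*(-4)) + (⅕)*(-153) = (-2 - ⅘) - 153/5 = -14/5 - 153/5 = -167/5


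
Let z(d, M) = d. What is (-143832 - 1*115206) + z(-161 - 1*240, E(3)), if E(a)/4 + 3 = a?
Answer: -259439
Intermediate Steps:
E(a) = -12 + 4*a
(-143832 - 1*115206) + z(-161 - 1*240, E(3)) = (-143832 - 1*115206) + (-161 - 1*240) = (-143832 - 115206) + (-161 - 240) = -259038 - 401 = -259439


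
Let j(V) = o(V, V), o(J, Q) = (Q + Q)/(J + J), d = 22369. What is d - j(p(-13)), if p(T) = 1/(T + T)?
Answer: 22368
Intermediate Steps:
p(T) = 1/(2*T)
o(J, Q) = Q/J (o(J, Q) = (2*Q)/((2*J)) = (2*Q)*(1/(2*J)) = Q/J)
j(V) = 1 (j(V) = V/V = 1)
d - j(p(-13)) = 22369 - 1*1 = 22369 - 1 = 22368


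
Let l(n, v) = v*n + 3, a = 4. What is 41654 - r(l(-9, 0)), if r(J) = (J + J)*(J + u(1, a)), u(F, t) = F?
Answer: 41630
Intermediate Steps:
l(n, v) = 3 + n*v (l(n, v) = n*v + 3 = 3 + n*v)
r(J) = 2*J*(1 + J) (r(J) = (J + J)*(J + 1) = (2*J)*(1 + J) = 2*J*(1 + J))
41654 - r(l(-9, 0)) = 41654 - 2*(3 - 9*0)*(1 + (3 - 9*0)) = 41654 - 2*(3 + 0)*(1 + (3 + 0)) = 41654 - 2*3*(1 + 3) = 41654 - 2*3*4 = 41654 - 1*24 = 41654 - 24 = 41630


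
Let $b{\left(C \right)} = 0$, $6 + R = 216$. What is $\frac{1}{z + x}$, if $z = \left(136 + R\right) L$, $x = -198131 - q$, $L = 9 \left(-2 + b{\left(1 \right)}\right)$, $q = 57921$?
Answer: $- \frac{1}{262280} \approx -3.8127 \cdot 10^{-6}$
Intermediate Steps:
$R = 210$ ($R = -6 + 216 = 210$)
$L = -18$ ($L = 9 \left(-2 + 0\right) = 9 \left(-2\right) = -18$)
$x = -256052$ ($x = -198131 - 57921 = -256052$)
$z = -6228$ ($z = \left(136 + 210\right) \left(-18\right) = 346 \left(-18\right) = -6228$)
$\frac{1}{z + x} = \frac{1}{-6228 - 256052} = \frac{1}{-262280} = - \frac{1}{262280}$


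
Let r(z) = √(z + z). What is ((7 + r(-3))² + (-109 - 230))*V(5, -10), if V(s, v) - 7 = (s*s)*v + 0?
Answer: 71928 - 3402*I*√6 ≈ 71928.0 - 8333.2*I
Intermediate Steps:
r(z) = √2*√z (r(z) = √(2*z) = √2*√z)
V(s, v) = 7 + v*s² (V(s, v) = 7 + ((s*s)*v + 0) = 7 + (s²*v + 0) = 7 + (v*s² + 0) = 7 + v*s²)
((7 + r(-3))² + (-109 - 230))*V(5, -10) = ((7 + √2*√(-3))² + (-109 - 230))*(7 - 10*5²) = ((7 + √2*(I*√3))² - 339)*(7 - 10*25) = ((7 + I*√6)² - 339)*(7 - 250) = (-339 + (7 + I*√6)²)*(-243) = 82377 - 243*(7 + I*√6)²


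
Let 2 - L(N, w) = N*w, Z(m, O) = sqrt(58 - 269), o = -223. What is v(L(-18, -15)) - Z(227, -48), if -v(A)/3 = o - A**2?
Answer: 216141 - I*sqrt(211) ≈ 2.1614e+5 - 14.526*I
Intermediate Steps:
Z(m, O) = I*sqrt(211) (Z(m, O) = sqrt(-211) = I*sqrt(211))
L(N, w) = 2 - N*w
v(A) = 669 + 3*A**2 (v(A) = -3*(-223 - A**2) = 669 + 3*A**2)
v(L(-18, -15)) - Z(227, -48) = (669 + 3*(2 - 1*(-18)*(-15))**2) - I*sqrt(211) = (669 + 3*(2 - 270)**2) - I*sqrt(211) = (669 + 3*(-268)**2) - I*sqrt(211) = (669 + 3*71824) - I*sqrt(211) = (669 + 215472) - I*sqrt(211) = 216141 - I*sqrt(211)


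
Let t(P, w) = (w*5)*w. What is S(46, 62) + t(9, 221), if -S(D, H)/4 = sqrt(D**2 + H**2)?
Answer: 244205 - 8*sqrt(1490) ≈ 2.4390e+5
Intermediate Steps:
t(P, w) = 5*w**2 (t(P, w) = (5*w)*w = 5*w**2)
S(D, H) = -4*sqrt(D**2 + H**2)
S(46, 62) + t(9, 221) = -4*sqrt(46**2 + 62**2) + 5*221**2 = -4*sqrt(2116 + 3844) + 5*48841 = -8*sqrt(1490) + 244205 = 244205 - 8*sqrt(1490)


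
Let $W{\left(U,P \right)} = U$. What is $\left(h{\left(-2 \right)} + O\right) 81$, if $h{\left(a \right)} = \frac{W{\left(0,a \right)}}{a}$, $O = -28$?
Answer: $-2268$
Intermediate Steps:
$h{\left(a \right)} = 0$ ($h{\left(a \right)} = \frac{0}{a} = 0$)
$\left(h{\left(-2 \right)} + O\right) 81 = \left(0 - 28\right) 81 = \left(-28\right) 81 = -2268$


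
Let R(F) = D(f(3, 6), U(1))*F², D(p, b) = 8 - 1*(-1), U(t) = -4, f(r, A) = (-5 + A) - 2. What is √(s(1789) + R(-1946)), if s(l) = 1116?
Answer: 12*√236690 ≈ 5838.1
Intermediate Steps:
f(r, A) = -7 + A
D(p, b) = 9 (D(p, b) = 8 + 1 = 9)
R(F) = 9*F²
√(s(1789) + R(-1946)) = √(1116 + 9*(-1946)²) = √(1116 + 9*3786916) = √(1116 + 34082244) = √34083360 = 12*√236690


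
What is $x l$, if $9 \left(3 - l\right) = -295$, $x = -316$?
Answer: $- \frac{101752}{9} \approx -11306.0$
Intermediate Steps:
$l = \frac{322}{9}$ ($l = 3 - - \frac{295}{9} = 3 + \frac{295}{9} = \frac{322}{9} \approx 35.778$)
$x l = \left(-316\right) \frac{322}{9} = - \frac{101752}{9}$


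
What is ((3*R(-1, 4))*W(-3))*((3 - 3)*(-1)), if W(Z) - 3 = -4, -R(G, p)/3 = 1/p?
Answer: 0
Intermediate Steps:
R(G, p) = -3/p
W(Z) = -1 (W(Z) = 3 - 4 = -1)
((3*R(-1, 4))*W(-3))*((3 - 3)*(-1)) = ((3*(-3/4))*(-1))*((3 - 3)*(-1)) = ((3*(-3*¼))*(-1))*(0*(-1)) = ((3*(-¾))*(-1))*0 = -9/4*(-1)*0 = (9/4)*0 = 0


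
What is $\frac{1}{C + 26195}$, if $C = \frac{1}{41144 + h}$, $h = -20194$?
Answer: $\frac{20950}{548785251} \approx 3.8175 \cdot 10^{-5}$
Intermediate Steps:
$C = \frac{1}{20950}$ ($C = \frac{1}{41144 - 20194} = \frac{1}{20950} \approx 4.7733 \cdot 10^{-5}$)
$\frac{1}{C + 26195} = \frac{1}{\frac{1}{20950} + 26195} = \frac{1}{\frac{548785251}{20950}} = \frac{20950}{548785251}$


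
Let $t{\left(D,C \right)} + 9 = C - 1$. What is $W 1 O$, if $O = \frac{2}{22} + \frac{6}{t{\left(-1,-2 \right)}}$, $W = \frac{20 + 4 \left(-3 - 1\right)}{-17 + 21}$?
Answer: $- \frac{9}{22} \approx -0.40909$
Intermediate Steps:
$t{\left(D,C \right)} = -10 + C$ ($t{\left(D,C \right)} = -9 + \left(C - 1\right) = -9 + \left(-1 + C\right) = -10 + C$)
$W = 1$ ($W = \frac{20 + 4 \left(-4\right)}{4} = \left(20 - 16\right) \frac{1}{4} = 4 \cdot \frac{1}{4} = 1$)
$O = - \frac{9}{22}$ ($O = \frac{2}{22} + \frac{6}{-10 - 2} = 2 \cdot \frac{1}{22} + \frac{6}{-12} = \frac{1}{11} + 6 \left(- \frac{1}{12}\right) = \frac{1}{11} - \frac{1}{2} = - \frac{9}{22} \approx -0.40909$)
$W 1 O = 1 \cdot 1 \left(- \frac{9}{22}\right) = 1 \left(- \frac{9}{22}\right) = - \frac{9}{22}$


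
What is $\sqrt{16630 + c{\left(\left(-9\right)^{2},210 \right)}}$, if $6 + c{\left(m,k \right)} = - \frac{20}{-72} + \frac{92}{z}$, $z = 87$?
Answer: $\frac{5 \sqrt{20133946}}{174} \approx 128.94$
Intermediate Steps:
$c{\left(m,k \right)} = - \frac{2435}{522}$ ($c{\left(m,k \right)} = -6 + \left(- \frac{20}{-72} + \frac{92}{87}\right) = -6 + \left(\left(-20\right) \left(- \frac{1}{72}\right) + 92 \cdot \frac{1}{87}\right) = -6 + \left(\frac{5}{18} + \frac{92}{87}\right) = -6 + \frac{697}{522} = - \frac{2435}{522}$)
$\sqrt{16630 + c{\left(\left(-9\right)^{2},210 \right)}} = \sqrt{16630 - \frac{2435}{522}} = \sqrt{\frac{8678425}{522}} = \frac{5 \sqrt{20133946}}{174}$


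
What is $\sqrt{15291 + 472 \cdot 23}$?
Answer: $\sqrt{26147} \approx 161.7$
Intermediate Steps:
$\sqrt{15291 + 472 \cdot 23} = \sqrt{15291 + 10856} = \sqrt{26147}$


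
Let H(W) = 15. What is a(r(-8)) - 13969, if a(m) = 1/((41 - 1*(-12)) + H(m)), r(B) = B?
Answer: -949891/68 ≈ -13969.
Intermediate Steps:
a(m) = 1/68 (a(m) = 1/((41 - 1*(-12)) + 15) = 1/((41 + 12) + 15) = 1/(53 + 15) = 1/68)
a(r(-8)) - 13969 = 1/68 - 13969 = -949891/68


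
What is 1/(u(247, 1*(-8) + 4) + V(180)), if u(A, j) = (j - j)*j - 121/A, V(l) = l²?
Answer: 247/8002679 ≈ 3.0865e-5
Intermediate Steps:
u(A, j) = -121/A (u(A, j) = 0*j - 121/A = 0 - 121/A = -121/A)
1/(u(247, 1*(-8) + 4) + V(180)) = 1/(-121/247 + 180²) = 1/(-121*1/247 + 32400) = 1/(-121/247 + 32400) = 1/(8002679/247) = 247/8002679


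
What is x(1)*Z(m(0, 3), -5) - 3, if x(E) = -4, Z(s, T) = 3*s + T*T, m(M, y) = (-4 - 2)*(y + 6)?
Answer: 545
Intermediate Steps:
m(M, y) = -36 - 6*y (m(M, y) = -6*(6 + y) = -36 - 6*y)
Z(s, T) = T**2 + 3*s (Z(s, T) = 3*s + T**2 = T**2 + 3*s)
x(1)*Z(m(0, 3), -5) - 3 = -4*((-5)**2 + 3*(-36 - 6*3)) - 3 = -4*(25 + 3*(-36 - 18)) - 3 = -4*(25 + 3*(-54)) - 3 = -4*(25 - 162) - 3 = -4*(-137) - 3 = 548 - 3 = 545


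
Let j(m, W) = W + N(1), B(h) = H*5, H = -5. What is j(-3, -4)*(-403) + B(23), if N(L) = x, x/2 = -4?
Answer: 4811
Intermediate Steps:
x = -8 (x = 2*(-4) = -8)
N(L) = -8
B(h) = -25 (B(h) = -5*5 = -25)
j(m, W) = -8 + W (j(m, W) = W - 8 = -8 + W)
j(-3, -4)*(-403) + B(23) = (-8 - 4)*(-403) - 25 = -12*(-403) - 25 = 4836 - 25 = 4811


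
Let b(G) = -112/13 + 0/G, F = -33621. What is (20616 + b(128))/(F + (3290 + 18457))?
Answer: -133948/77181 ≈ -1.7355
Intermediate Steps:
b(G) = -112/13 (b(G) = -112*1/13 + 0 = -112/13 + 0 = -112/13)
(20616 + b(128))/(F + (3290 + 18457)) = (20616 - 112/13)/(-33621 + (3290 + 18457)) = 267896/(13*(-33621 + 21747)) = (267896/13)/(-11874) = (267896/13)*(-1/11874) = -133948/77181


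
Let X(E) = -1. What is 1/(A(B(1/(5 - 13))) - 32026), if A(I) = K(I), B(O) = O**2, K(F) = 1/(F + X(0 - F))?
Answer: -63/2017702 ≈ -3.1224e-5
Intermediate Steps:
K(F) = 1/(-1 + F) (K(F) = 1/(F - 1) = 1/(-1 + F))
A(I) = 1/(-1 + I)
1/(A(B(1/(5 - 13))) - 32026) = 1/(1/(-1 + (1/(5 - 13))**2) - 32026) = 1/(1/(-1 + (1/(-8))**2) - 32026) = 1/(1/(-1 + (-1/8)**2) - 32026) = 1/(1/(-1 + 1/64) - 32026) = 1/(1/(-63/64) - 32026) = 1/(-64/63 - 32026) = 1/(-2017702/63) = -63/2017702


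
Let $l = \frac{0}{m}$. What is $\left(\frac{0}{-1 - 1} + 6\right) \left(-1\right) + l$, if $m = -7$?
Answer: $-6$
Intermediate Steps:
$l = 0$ ($l = \frac{0}{-7} = 0 \left(- \frac{1}{7}\right) = 0$)
$\left(\frac{0}{-1 - 1} + 6\right) \left(-1\right) + l = \left(\frac{0}{-1 - 1} + 6\right) \left(-1\right) + 0 = \left(\frac{0}{-2} + 6\right) \left(-1\right) + 0 = \left(0 \left(- \frac{1}{2}\right) + 6\right) \left(-1\right) + 0 = \left(0 + 6\right) \left(-1\right) + 0 = 6 \left(-1\right) + 0 = -6 + 0 = -6$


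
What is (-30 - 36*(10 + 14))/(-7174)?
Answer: 447/3587 ≈ 0.12462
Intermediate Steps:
(-30 - 36*(10 + 14))/(-7174) = (-30 - 36*24)*(-1/7174) = (-30 - 864)*(-1/7174) = -894*(-1/7174) = 447/3587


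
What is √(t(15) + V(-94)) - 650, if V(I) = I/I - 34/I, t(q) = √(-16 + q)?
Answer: -650 + √(3008 + 2209*I)/47 ≈ -648.76 + 0.40481*I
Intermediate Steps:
V(I) = 1 - 34/I
√(t(15) + V(-94)) - 650 = √(√(-16 + 15) + (-34 - 94)/(-94)) - 650 = √(√(-1) - 1/94*(-128)) - 650 = √(I + 64/47) - 650 = √(64/47 + I) - 650 = -650 + √(64/47 + I)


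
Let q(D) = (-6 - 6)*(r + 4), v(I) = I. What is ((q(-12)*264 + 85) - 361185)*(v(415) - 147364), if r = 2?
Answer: 55856490492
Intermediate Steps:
q(D) = -72 (q(D) = (-6 - 6)*(2 + 4) = -12*6 = -72)
((q(-12)*264 + 85) - 361185)*(v(415) - 147364) = ((-72*264 + 85) - 361185)*(415 - 147364) = ((-19008 + 85) - 361185)*(-146949) = (-18923 - 361185)*(-146949) = -380108*(-146949) = 55856490492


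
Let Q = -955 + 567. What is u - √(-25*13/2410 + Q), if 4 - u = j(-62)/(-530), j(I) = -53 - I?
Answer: 2129/530 - I*√90173042/482 ≈ 4.017 - 19.701*I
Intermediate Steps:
Q = -388
u = 2129/530 (u = 4 - (-53 - 1*(-62))/(-530) = 4 - (-53 + 62)*(-1)/530 = 4 - 9*(-1)/530 = 4 - 1*(-9/530) = 4 + 9/530 = 2129/530 ≈ 4.0170)
u - √(-25*13/2410 + Q) = 2129/530 - √(-25*13/2410 - 388) = 2129/530 - √(-325*1/2410 - 388) = 2129/530 - √(-65/482 - 388) = 2129/530 - √(-187081/482) = 2129/530 - I*√90173042/482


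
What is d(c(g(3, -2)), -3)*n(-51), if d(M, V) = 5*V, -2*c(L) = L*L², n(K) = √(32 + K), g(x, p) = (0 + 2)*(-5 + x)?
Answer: -15*I*√19 ≈ -65.384*I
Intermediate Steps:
g(x, p) = -10 + 2*x (g(x, p) = 2*(-5 + x) = -10 + 2*x)
c(L) = -L³/2 (c(L) = -L*L²/2 = -L³/2)
d(c(g(3, -2)), -3)*n(-51) = (5*(-3))*√(32 - 51) = -15*I*√19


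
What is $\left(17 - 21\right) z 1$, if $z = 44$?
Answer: $-176$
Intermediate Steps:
$\left(17 - 21\right) z 1 = \left(17 - 21\right) 44 \cdot 1 = \left(-4\right) 44 \cdot 1 = \left(-176\right) 1 = -176$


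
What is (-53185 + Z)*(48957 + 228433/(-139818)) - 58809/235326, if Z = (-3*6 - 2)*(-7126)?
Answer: 244724594589015986/55957161 ≈ 4.3734e+9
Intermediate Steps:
Z = 142520 (Z = (-18 - 2)*(-7126) = -20*(-7126) = 142520)
(-53185 + Z)*(48957 + 228433/(-139818)) - 58809/235326 = (-53185 + 142520)*(48957 + 228433/(-139818)) - 58809/235326 = 89335*(48957 + 228433*(-1/139818)) - 58809*1/235326 = 89335*(48957 - 228433/139818) - 19603/78442 = 89335*(6844841393/139818) - 19603/78442 = 611483905843655/139818 - 19603/78442 = 244724594589015986/55957161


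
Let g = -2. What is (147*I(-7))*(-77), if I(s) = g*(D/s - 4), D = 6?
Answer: -109956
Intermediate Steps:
I(s) = 8 - 12/s (I(s) = -2*(6/s - 4) = -2*(-4 + 6/s) = 8 - 12/s)
(147*I(-7))*(-77) = (147*(8 - 12/(-7)))*(-77) = (147*(8 - 12*(-⅐)))*(-77) = (147*(8 + 12/7))*(-77) = (147*(68/7))*(-77) = 1428*(-77) = -109956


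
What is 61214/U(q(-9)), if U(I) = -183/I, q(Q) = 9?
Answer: -183642/61 ≈ -3010.5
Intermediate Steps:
61214/U(q(-9)) = 61214/((-183/9)) = 61214/((-183*1/9)) = 61214/(-61/3) = 61214*(-3/61) = -183642/61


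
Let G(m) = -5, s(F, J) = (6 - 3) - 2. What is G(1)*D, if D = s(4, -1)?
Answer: -5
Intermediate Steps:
s(F, J) = 1 (s(F, J) = 3 - 2 = 1)
D = 1
G(1)*D = -5*1 = -5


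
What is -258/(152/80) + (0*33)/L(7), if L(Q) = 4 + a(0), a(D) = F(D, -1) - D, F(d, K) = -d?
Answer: -2580/19 ≈ -135.79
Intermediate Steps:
a(D) = -2*D (a(D) = -D - D = -2*D)
L(Q) = 4 (L(Q) = 4 - 2*0 = 4 + 0 = 4)
-258/(152/80) + (0*33)/L(7) = -258/(152/80) + (0*33)/4 = -258/(152*(1/80)) + 0*(¼) = -258/19/10 + 0 = -258*10/19 + 0 = -2580/19 + 0 = -2580/19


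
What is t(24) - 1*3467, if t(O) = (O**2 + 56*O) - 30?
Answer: -1577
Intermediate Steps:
t(O) = -30 + O**2 + 56*O
t(24) - 1*3467 = (-30 + 24**2 + 56*24) - 1*3467 = (-30 + 576 + 1344) - 3467 = 1890 - 3467 = -1577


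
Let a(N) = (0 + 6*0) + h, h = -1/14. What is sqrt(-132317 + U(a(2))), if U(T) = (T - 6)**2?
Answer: I*sqrt(25926907)/14 ≈ 363.7*I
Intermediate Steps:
h = -1/14 (h = -1*1/14 = -1/14 ≈ -0.071429)
a(N) = -1/14 (a(N) = (0 + 6*0) - 1/14 = (0 + 0) - 1/14 = 0 - 1/14 = -1/14)
U(T) = (-6 + T)**2
sqrt(-132317 + U(a(2))) = sqrt(-132317 + (-6 - 1/14)**2) = sqrt(-132317 + (-85/14)**2) = sqrt(-132317 + 7225/196) = sqrt(-25926907/196) = I*sqrt(25926907)/14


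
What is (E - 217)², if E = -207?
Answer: 179776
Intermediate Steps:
(E - 217)² = (-207 - 217)² = (-424)² = 179776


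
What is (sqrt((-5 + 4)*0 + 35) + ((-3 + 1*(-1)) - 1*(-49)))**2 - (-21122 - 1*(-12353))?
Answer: 10829 + 90*sqrt(35) ≈ 11361.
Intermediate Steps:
(sqrt((-5 + 4)*0 + 35) + ((-3 + 1*(-1)) - 1*(-49)))**2 - (-21122 - 1*(-12353)) = (sqrt(-1*0 + 35) + ((-3 - 1) + 49))**2 - (-21122 + 12353) = (sqrt(0 + 35) + (-4 + 49))**2 - 1*(-8769) = (sqrt(35) + 45)**2 + 8769 = (45 + sqrt(35))**2 + 8769 = 8769 + (45 + sqrt(35))**2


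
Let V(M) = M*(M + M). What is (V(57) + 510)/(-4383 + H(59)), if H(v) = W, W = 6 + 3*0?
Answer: -2336/1459 ≈ -1.6011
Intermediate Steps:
W = 6 (W = 6 + 0 = 6)
V(M) = 2*M² (V(M) = M*(2*M) = 2*M²)
H(v) = 6
(V(57) + 510)/(-4383 + H(59)) = (2*57² + 510)/(-4383 + 6) = (2*3249 + 510)/(-4377) = (6498 + 510)*(-1/4377) = 7008*(-1/4377) = -2336/1459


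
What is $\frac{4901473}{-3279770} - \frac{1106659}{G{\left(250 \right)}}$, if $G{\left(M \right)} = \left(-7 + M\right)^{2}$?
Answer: $- \frac{3919014067607}{193667138730} \approx -20.236$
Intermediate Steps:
$\frac{4901473}{-3279770} - \frac{1106659}{G{\left(250 \right)}} = \frac{4901473}{-3279770} - \frac{1106659}{\left(-7 + 250\right)^{2}} = 4901473 \left(- \frac{1}{3279770}\right) - \frac{1106659}{243^{2}} = - \frac{4901473}{3279770} - \frac{1106659}{59049} = - \frac{3919014067607}{193667138730}$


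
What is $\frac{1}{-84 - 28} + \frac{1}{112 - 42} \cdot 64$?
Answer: $\frac{507}{560} \approx 0.90536$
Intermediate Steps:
$\frac{1}{-84 - 28} + \frac{1}{112 - 42} \cdot 64 = \frac{1}{-112} + \frac{1}{70} \cdot 64 = - \frac{1}{112} + \frac{1}{70} \cdot 64 = - \frac{1}{112} + \frac{32}{35} = \frac{507}{560}$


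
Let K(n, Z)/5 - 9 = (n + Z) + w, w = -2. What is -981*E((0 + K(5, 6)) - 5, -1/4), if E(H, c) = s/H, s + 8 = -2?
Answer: 1962/17 ≈ 115.41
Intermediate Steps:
K(n, Z) = 35 + 5*Z + 5*n (K(n, Z) = 45 + 5*((n + Z) - 2) = 45 + 5*((Z + n) - 2) = 45 + 5*(-2 + Z + n) = 45 + (-10 + 5*Z + 5*n) = 35 + 5*Z + 5*n)
s = -10 (s = -8 - 2 = -10)
E(H, c) = -10/H
-981*E((0 + K(5, 6)) - 5, -1/4) = -(-9810)/((0 + (35 + 5*6 + 5*5)) - 5) = -(-9810)/((0 + (35 + 30 + 25)) - 5) = -(-9810)/((0 + 90) - 5) = -(-9810)/(90 - 5) = -(-9810)/85 = -981*(-2/17) = 1962/17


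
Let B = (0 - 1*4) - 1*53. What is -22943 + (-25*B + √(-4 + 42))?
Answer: -21518 + √38 ≈ -21512.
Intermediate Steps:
B = -57 (B = (0 - 4) - 53 = -4 - 53 = -57)
-22943 + (-25*B + √(-4 + 42)) = -22943 + (-25*(-57) + √(-4 + 42)) = -22943 + (1425 + √38) = -21518 + √38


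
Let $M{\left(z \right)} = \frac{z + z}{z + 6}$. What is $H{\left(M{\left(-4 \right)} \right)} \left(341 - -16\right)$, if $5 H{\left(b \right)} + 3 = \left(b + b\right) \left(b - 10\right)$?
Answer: $\frac{38913}{5} \approx 7782.6$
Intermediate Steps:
$M{\left(z \right)} = \frac{2 z}{6 + z}$
$H{\left(b \right)} = - \frac{3}{5} + \frac{2 b \left(-10 + b\right)}{5}$ ($H{\left(b \right)} = - \frac{3}{5} + \frac{\left(b + b\right) \left(b - 10\right)}{5} = - \frac{3}{5} + \frac{2 b \left(-10 + b\right)}{5}$)
$H{\left(M{\left(-4 \right)} \right)} \left(341 - -16\right) = \left(- \frac{3}{5} - 4 \cdot 2 \left(-4\right) \frac{1}{6 - 4} + \frac{2 \left(2 \left(-4\right) \frac{1}{6 - 4}\right)^{2}}{5}\right) \left(341 - -16\right) = \left(- \frac{3}{5} - 4 \cdot 2 \left(-4\right) \frac{1}{2} + \frac{2 \left(2 \left(-4\right) \frac{1}{2}\right)^{2}}{5}\right) \left(341 + 16\right) = \left(- \frac{3}{5} - 4 \cdot 2 \left(-4\right) \frac{1}{2} + \frac{2 \left(2 \left(-4\right) \frac{1}{2}\right)^{2}}{5}\right) 357 = \left(- \frac{3}{5} - -16 + \frac{2 \left(-4\right)^{2}}{5}\right) 357 = \left(- \frac{3}{5} + 16 + \frac{2}{5} \cdot 16\right) 357 = \left(- \frac{3}{5} + 16 + \frac{32}{5}\right) 357 = \frac{109}{5} \cdot 357 = \frac{38913}{5}$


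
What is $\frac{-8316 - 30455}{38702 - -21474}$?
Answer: $- \frac{38771}{60176} \approx -0.64429$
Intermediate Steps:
$\frac{-8316 - 30455}{38702 - -21474} = - \frac{38771}{38702 + 21474} = - \frac{38771}{60176}$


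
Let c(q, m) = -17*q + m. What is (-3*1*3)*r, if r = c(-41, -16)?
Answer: -6129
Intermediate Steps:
c(q, m) = m - 17*q
r = 681 (r = -16 - 17*(-41) = -16 + 697 = 681)
(-3*1*3)*r = (-3*1*3)*681 = -3*3*681 = -9*681 = -6129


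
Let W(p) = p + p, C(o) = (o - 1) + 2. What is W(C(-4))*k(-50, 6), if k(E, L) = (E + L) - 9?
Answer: 318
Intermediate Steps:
C(o) = 1 + o (C(o) = (-1 + o) + 2 = 1 + o)
W(p) = 2*p
k(E, L) = -9 + E + L
W(C(-4))*k(-50, 6) = (2*(1 - 4))*(-9 - 50 + 6) = (2*(-3))*(-53) = -6*(-53) = 318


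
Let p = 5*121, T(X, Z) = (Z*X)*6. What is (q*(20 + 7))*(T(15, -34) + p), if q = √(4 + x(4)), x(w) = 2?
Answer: -66285*√6 ≈ -1.6236e+5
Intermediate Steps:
T(X, Z) = 6*X*Z (T(X, Z) = (X*Z)*6 = 6*X*Z)
q = √6 (q = √(4 + 2) = √6 ≈ 2.4495)
p = 605
(q*(20 + 7))*(T(15, -34) + p) = (√6*(20 + 7))*(6*15*(-34) + 605) = (√6*27)*(-3060 + 605) = (27*√6)*(-2455) = -66285*√6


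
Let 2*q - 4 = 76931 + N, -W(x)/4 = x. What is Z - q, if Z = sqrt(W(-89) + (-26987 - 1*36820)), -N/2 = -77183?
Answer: -231301/2 + I*sqrt(63451) ≈ -1.1565e+5 + 251.89*I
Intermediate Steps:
W(x) = -4*x
N = 154366 (N = -2*(-77183) = 154366)
q = 231301/2 (q = 2 + (76931 + 154366)/2 = 2 + (1/2)*231297 = 2 + 231297/2 = 231301/2 ≈ 1.1565e+5)
Z = I*sqrt(63451) (Z = sqrt(-4*(-89) + (-26987 - 1*36820)) = sqrt(356 + (-26987 - 36820)) = sqrt(356 - 63807) = sqrt(-63451) = I*sqrt(63451) ≈ 251.89*I)
Z - q = I*sqrt(63451) - 1*231301/2 = I*sqrt(63451) - 231301/2 = -231301/2 + I*sqrt(63451)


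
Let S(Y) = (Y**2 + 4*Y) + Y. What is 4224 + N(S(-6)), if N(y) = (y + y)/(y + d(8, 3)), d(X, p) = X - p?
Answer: 46476/11 ≈ 4225.1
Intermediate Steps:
S(Y) = Y**2 + 5*Y
N(y) = 2*y/(5 + y) (N(y) = (y + y)/(y + (8 - 1*3)) = (2*y)/(y + (8 - 3)) = (2*y)/(y + 5) = (2*y)/(5 + y) = 2*y/(5 + y))
4224 + N(S(-6)) = 4224 + 2*(-6*(5 - 6))/(5 - 6*(5 - 6)) = 4224 + 2*(-6*(-1))/(5 - 6*(-1)) = 4224 + 2*6/(5 + 6) = 4224 + 2*6/11 = 4224 + 2*6*(1/11) = 4224 + 12/11 = 46476/11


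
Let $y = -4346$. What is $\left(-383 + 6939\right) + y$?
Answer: $2210$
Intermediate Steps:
$\left(-383 + 6939\right) + y = \left(-383 + 6939\right) - 4346 = 6556 - 4346 = 2210$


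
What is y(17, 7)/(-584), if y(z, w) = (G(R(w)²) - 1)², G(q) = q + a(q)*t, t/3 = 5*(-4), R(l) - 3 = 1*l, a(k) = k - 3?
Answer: -32729841/584 ≈ -56044.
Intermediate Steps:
a(k) = -3 + k
R(l) = 3 + l (R(l) = 3 + 1*l = 3 + l)
t = -60 (t = 3*(5*(-4)) = 3*(-20) = -60)
G(q) = 180 - 59*q (G(q) = q + (-3 + q)*(-60) = q + (180 - 60*q) = 180 - 59*q)
y(z, w) = (179 - 59*(3 + w)²)² (y(z, w) = ((180 - 59*(3 + w)²) - 1)² = (179 - 59*(3 + w)²)²)
y(17, 7)/(-584) = (-179 + 59*(3 + 7)²)²/(-584) = (-179 + 59*10²)²*(-1/584) = (-179 + 59*100)²*(-1/584) = (-179 + 5900)²*(-1/584) = 5721²*(-1/584) = 32729841*(-1/584) = -32729841/584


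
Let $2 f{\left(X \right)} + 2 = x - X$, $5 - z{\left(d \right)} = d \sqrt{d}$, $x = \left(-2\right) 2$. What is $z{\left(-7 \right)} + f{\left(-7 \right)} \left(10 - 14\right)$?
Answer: $3 + 7 i \sqrt{7} \approx 3.0 + 18.52 i$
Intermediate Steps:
$x = -4$
$z{\left(d \right)} = 5 - d^{\frac{3}{2}}$ ($z{\left(d \right)} = 5 - d \sqrt{d} = 5 - d^{\frac{3}{2}}$)
$f{\left(X \right)} = -3 - \frac{X}{2}$ ($f{\left(X \right)} = -1 + \frac{-4 - X}{2} = -1 - \left(2 + \frac{X}{2}\right) = -3 - \frac{X}{2}$)
$z{\left(-7 \right)} + f{\left(-7 \right)} \left(10 - 14\right) = \left(5 - \left(-7\right)^{\frac{3}{2}}\right) + \left(-3 - - \frac{7}{2}\right) \left(10 - 14\right) = \left(5 - - 7 i \sqrt{7}\right) + \left(-3 + \frac{7}{2}\right) \left(-4\right) = \left(5 + 7 i \sqrt{7}\right) + \frac{1}{2} \left(-4\right) = \left(5 + 7 i \sqrt{7}\right) - 2 = 3 + 7 i \sqrt{7}$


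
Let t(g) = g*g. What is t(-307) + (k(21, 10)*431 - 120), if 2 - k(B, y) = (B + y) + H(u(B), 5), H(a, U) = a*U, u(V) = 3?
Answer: 75165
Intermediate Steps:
H(a, U) = U*a
k(B, y) = -13 - B - y (k(B, y) = 2 - ((B + y) + 5*3) = 2 - ((B + y) + 15) = 2 - (15 + B + y) = 2 + (-15 - B - y) = -13 - B - y)
t(g) = g²
t(-307) + (k(21, 10)*431 - 120) = (-307)² + ((-13 - 1*21 - 1*10)*431 - 120) = 94249 + ((-13 - 21 - 10)*431 - 120) = 94249 + (-44*431 - 120) = 94249 + (-18964 - 120) = 94249 - 19084 = 75165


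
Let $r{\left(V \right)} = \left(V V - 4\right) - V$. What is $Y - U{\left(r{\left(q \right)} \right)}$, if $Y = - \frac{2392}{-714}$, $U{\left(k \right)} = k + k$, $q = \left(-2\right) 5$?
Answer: $- \frac{74488}{357} \approx -208.65$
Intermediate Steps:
$q = -10$
$r{\left(V \right)} = -4 + V^{2} - V$ ($r{\left(V \right)} = \left(V^{2} - 4\right) - V = \left(-4 + V^{2}\right) - V = -4 + V^{2} - V$)
$U{\left(k \right)} = 2 k$
$Y = \frac{1196}{357}$ ($Y = \left(-2392\right) \left(- \frac{1}{714}\right) = \frac{1196}{357} \approx 3.3501$)
$Y - U{\left(r{\left(q \right)} \right)} = \frac{1196}{357} - 2 \left(-4 + \left(-10\right)^{2} - -10\right) = \frac{1196}{357} - 2 \left(-4 + 100 + 10\right) = \frac{1196}{357} - 2 \cdot 106 = \frac{1196}{357} - 212 = - \frac{74488}{357}$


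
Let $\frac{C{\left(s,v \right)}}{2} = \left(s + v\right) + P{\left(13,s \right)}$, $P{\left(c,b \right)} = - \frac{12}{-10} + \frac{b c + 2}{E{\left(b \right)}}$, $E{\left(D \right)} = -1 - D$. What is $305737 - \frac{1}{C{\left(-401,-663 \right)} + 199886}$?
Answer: $\frac{12090941087253}{39546869} \approx 3.0574 \cdot 10^{5}$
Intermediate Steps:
$P{\left(c,b \right)} = \frac{6}{5} + \frac{2 + b c}{-1 - b}$ ($P{\left(c,b \right)} = - \frac{12}{-10} + \frac{b c + 2}{-1 - b} = \left(-12\right) \left(- \frac{1}{10}\right) + \frac{2 + b c}{-1 - b} = \frac{6}{5} + \frac{2 + b c}{-1 - b}$)
$C{\left(s,v \right)} = 2 s + 2 v + \frac{2 \left(-4 - 59 s\right)}{5 \left(1 + s\right)}$ ($C{\left(s,v \right)} = 2 \left(\left(s + v\right) + \frac{-4 + 6 s - 5 s 13}{5 \left(1 + s\right)}\right) = 2 \left(\left(s + v\right) + \frac{-4 + 6 s - 65 s}{5 \left(1 + s\right)}\right) = 2 \left(\left(s + v\right) + \frac{-4 - 59 s}{5 \left(1 + s\right)}\right) = 2 \left(s + v + \frac{-4 - 59 s}{5 \left(1 + s\right)}\right) = 2 s + 2 v + \frac{2 \left(-4 - 59 s\right)}{5 \left(1 + s\right)}$)
$305737 - \frac{1}{C{\left(-401,-663 \right)} + 199886} = 305737 - \frac{1}{\frac{2 \left(-4 - -23659 + 5 \left(1 - 401\right) \left(-401 - 663\right)\right)}{5 \left(1 - 401\right)} + 199886} = 305737 - \frac{1}{\frac{2 \left(-4 + 23659 + 5 \left(-400\right) \left(-1064\right)\right)}{5 \left(-400\right)} + 199886} = 305737 - \frac{1}{\frac{2}{5} \left(- \frac{1}{400}\right) \left(-4 + 23659 + 2128000\right) + 199886} = 305737 - \frac{1}{\frac{2}{5} \left(- \frac{1}{400}\right) 2151655 + 199886} = 305737 - \frac{1}{- \frac{430331}{200} + 199886} = 305737 - \frac{1}{\frac{39546869}{200}} = 305737 - \frac{200}{39546869} = \frac{12090941087253}{39546869}$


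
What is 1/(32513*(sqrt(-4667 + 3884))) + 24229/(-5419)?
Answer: -24229/5419 - I*sqrt(87)/8485893 ≈ -4.4711 - 1.0992e-6*I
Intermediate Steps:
1/(32513*(sqrt(-4667 + 3884))) + 24229/(-5419) = 1/(32513*(sqrt(-783))) + 24229*(-1/5419) = 1/(32513*((3*I*sqrt(87)))) - 24229/5419 = (-I*sqrt(87)/261)/32513 - 24229/5419 = -I*sqrt(87)/8485893 - 24229/5419 = -24229/5419 - I*sqrt(87)/8485893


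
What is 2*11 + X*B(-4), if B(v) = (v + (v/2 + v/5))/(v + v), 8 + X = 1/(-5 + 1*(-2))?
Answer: 2111/140 ≈ 15.079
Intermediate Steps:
X = -57/7 (X = -8 + 1/(-5 + 1*(-2)) = -8 + 1/(-5 - 2) = -8 + 1/(-7) = -8 - ⅐ = -57/7 ≈ -8.1429)
B(v) = 17/20 (B(v) = (v + (v*(½) + v*(⅕)))/((2*v)) = (v + (v/2 + v/5))*(1/(2*v)) = (v + 7*v/10)*(1/(2*v)) = (17*v/10)*(1/(2*v)) = 17/20)
2*11 + X*B(-4) = 2*11 - 57/7*17/20 = 22 - 969/140 = 2111/140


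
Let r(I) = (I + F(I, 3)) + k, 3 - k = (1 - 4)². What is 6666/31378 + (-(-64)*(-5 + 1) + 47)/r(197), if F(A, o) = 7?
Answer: -238097/282402 ≈ -0.84311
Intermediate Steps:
k = -6 (k = 3 - (1 - 4)² = 3 - 1*(-3)² = 3 - 1*9 = 3 - 9 = -6)
r(I) = 1 + I (r(I) = (I + 7) - 6 = (7 + I) - 6 = 1 + I)
6666/31378 + (-(-64)*(-5 + 1) + 47)/r(197) = 6666/31378 + (-(-64)*(-5 + 1) + 47)/(1 + 197) = 6666*(1/31378) + (-(-64)*(-4) + 47)/198 = 3333/15689 + (-32*8 + 47)*(1/198) = 3333/15689 + (-256 + 47)*(1/198) = 3333/15689 - 209*1/198 = 3333/15689 - 19/18 = -238097/282402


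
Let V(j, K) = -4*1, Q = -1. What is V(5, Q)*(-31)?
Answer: 124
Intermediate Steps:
V(j, K) = -4
V(5, Q)*(-31) = -4*(-31) = 124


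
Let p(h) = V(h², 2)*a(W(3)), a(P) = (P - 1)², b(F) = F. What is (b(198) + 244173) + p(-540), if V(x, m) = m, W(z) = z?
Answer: 244379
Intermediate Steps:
a(P) = (-1 + P)²
p(h) = 8 (p(h) = 2*(-1 + 3)² = 2*2² = 2*4 = 8)
(b(198) + 244173) + p(-540) = (198 + 244173) + 8 = 244371 + 8 = 244379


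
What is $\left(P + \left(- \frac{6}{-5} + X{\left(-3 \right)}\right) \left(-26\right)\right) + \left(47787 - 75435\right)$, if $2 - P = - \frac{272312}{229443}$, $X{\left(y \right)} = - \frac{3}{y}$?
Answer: $- \frac{31780165028}{1147215} \approx -27702.0$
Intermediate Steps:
$P = \frac{731198}{229443}$ ($P = 2 - - \frac{272312}{229443} = 2 + \frac{272312}{229443} = \frac{731198}{229443} \approx 3.1868$)
$\left(P + \left(- \frac{6}{-5} + X{\left(-3 \right)}\right) \left(-26\right)\right) + \left(47787 - 75435\right) = \left(\frac{731198}{229443} + \left(- \frac{6}{-5} - \frac{3}{-3}\right) \left(-26\right)\right) + \left(47787 - 75435\right) = \left(\frac{731198}{229443} + \left(\left(-6\right) \left(- \frac{1}{5}\right) - -1\right) \left(-26\right)\right) + \left(47787 - 75435\right) = \left(\frac{731198}{229443} + \left(\frac{6}{5} + 1\right) \left(-26\right)\right) - 27648 = \left(\frac{731198}{229443} + \frac{11}{5} \left(-26\right)\right) - 27648 = \left(\frac{731198}{229443} - \frac{286}{5}\right) - 27648 = - \frac{61964708}{1147215} - 27648 = - \frac{31780165028}{1147215}$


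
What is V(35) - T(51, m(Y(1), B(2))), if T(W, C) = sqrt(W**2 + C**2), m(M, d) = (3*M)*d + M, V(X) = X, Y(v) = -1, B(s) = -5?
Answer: 35 - sqrt(2797) ≈ -17.887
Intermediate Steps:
m(M, d) = M + 3*M*d (m(M, d) = 3*M*d + M = M + 3*M*d)
T(W, C) = sqrt(C**2 + W**2)
V(35) - T(51, m(Y(1), B(2))) = 35 - sqrt((-(1 + 3*(-5)))**2 + 51**2) = 35 - sqrt((-(1 - 15))**2 + 2601) = 35 - sqrt((-1*(-14))**2 + 2601) = 35 - sqrt(14**2 + 2601) = 35 - sqrt(196 + 2601) = 35 - sqrt(2797)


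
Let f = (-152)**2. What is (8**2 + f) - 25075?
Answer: -1907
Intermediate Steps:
f = 23104
(8**2 + f) - 25075 = (8**2 + 23104) - 25075 = (64 + 23104) - 25075 = 23168 - 25075 = -1907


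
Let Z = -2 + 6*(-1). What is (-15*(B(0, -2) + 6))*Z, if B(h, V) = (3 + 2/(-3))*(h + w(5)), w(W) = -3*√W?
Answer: 720 - 840*√5 ≈ -1158.3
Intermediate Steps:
B(h, V) = -7*√5 + 7*h/3 (B(h, V) = (3 + 2/(-3))*(h - 3*√5) = (3 + 2*(-⅓))*(h - 3*√5) = (3 - ⅔)*(h - 3*√5) = 7*(h - 3*√5)/3 = -7*√5 + 7*h/3)
Z = -8 (Z = -2 - 6 = -8)
(-15*(B(0, -2) + 6))*Z = -15*((-7*√5 + (7/3)*0) + 6)*(-8) = -15*((-7*√5 + 0) + 6)*(-8) = -15*(-7*√5 + 6)*(-8) = -15*(6 - 7*√5)*(-8) = (-90 + 105*√5)*(-8) = 720 - 840*√5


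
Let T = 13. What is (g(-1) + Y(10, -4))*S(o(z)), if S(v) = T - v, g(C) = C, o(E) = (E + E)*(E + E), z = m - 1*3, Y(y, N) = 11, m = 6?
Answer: -230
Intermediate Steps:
z = 3 (z = 6 - 1*3 = 6 - 3 = 3)
o(E) = 4*E**2 (o(E) = (2*E)*(2*E) = 4*E**2)
S(v) = 13 - v
(g(-1) + Y(10, -4))*S(o(z)) = (-1 + 11)*(13 - 4*3**2) = 10*(13 - 4*9) = 10*(13 - 1*36) = 10*(13 - 36) = 10*(-23) = -230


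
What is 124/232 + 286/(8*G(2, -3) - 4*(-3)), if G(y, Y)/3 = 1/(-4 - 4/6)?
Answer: 29401/696 ≈ 42.243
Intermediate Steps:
G(y, Y) = -9/14 (G(y, Y) = 3/(-4 - 4/6) = 3/(-4 - 4*⅙) = 3/(-4 - ⅔) = 3/(-14/3) = 3*(-3/14) = -9/14)
124/232 + 286/(8*G(2, -3) - 4*(-3)) = 124/232 + 286/(8*(-9/14) - 4*(-3)) = 124*(1/232) + 286/(-36/7 + 12) = 31/58 + 286/(48/7) = 31/58 + 286*(7/48) = 31/58 + 1001/24 = 29401/696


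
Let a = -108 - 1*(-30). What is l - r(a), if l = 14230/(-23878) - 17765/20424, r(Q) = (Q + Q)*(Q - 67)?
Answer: -5516066529415/243842136 ≈ -22621.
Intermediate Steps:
a = -78 (a = -108 + 30 = -78)
r(Q) = 2*Q*(-67 + Q) (r(Q) = (2*Q)*(-67 + Q) = 2*Q*(-67 + Q))
l = -357413095/243842136 (l = 14230*(-1/23878) - 17765*1/20424 = -7115/11939 - 17765/20424 = -357413095/243842136 ≈ -1.4658)
l - r(a) = -357413095/243842136 - 2*(-78)*(-67 - 78) = -357413095/243842136 - 2*(-78)*(-145) = -357413095/243842136 - 1*22620 = -357413095/243842136 - 22620 = -5516066529415/243842136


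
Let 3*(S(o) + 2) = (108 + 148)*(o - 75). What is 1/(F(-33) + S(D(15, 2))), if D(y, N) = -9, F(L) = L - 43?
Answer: -1/7246 ≈ -0.00013801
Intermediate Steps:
F(L) = -43 + L
S(o) = -6402 + 256*o/3 (S(o) = -2 + ((108 + 148)*(o - 75))/3 = -2 + (256*(-75 + o))/3 = -2 + (-19200 + 256*o)/3 = -2 + (-6400 + 256*o/3) = -6402 + 256*o/3)
1/(F(-33) + S(D(15, 2))) = 1/((-43 - 33) + (-6402 + (256/3)*(-9))) = 1/(-76 + (-6402 - 768)) = 1/(-76 - 7170) = 1/(-7246) = -1/7246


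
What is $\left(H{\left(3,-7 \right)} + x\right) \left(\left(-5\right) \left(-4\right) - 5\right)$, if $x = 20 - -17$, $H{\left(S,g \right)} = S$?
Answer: $600$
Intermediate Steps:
$x = 37$ ($x = 20 + 17 = 37$)
$\left(H{\left(3,-7 \right)} + x\right) \left(\left(-5\right) \left(-4\right) - 5\right) = \left(3 + 37\right) \left(\left(-5\right) \left(-4\right) - 5\right) = 40 \left(20 - 5\right) = 40 \cdot 15 = 600$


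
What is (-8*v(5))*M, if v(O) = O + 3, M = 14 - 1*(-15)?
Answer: -1856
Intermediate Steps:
M = 29 (M = 14 + 15 = 29)
v(O) = 3 + O
(-8*v(5))*M = -8*(3 + 5)*29 = -8*8*29 = -64*29 = -1856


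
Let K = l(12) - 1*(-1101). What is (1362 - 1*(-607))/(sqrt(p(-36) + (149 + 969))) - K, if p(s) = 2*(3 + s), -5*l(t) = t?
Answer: -5493/5 + 1969*sqrt(263)/526 ≈ -1037.9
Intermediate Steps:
l(t) = -t/5
p(s) = 6 + 2*s
K = 5493/5 (K = -1/5*12 - 1*(-1101) = -12/5 + 1101 = 5493/5 ≈ 1098.6)
(1362 - 1*(-607))/(sqrt(p(-36) + (149 + 969))) - K = (1362 - 1*(-607))/(sqrt((6 + 2*(-36)) + (149 + 969))) - 1*5493/5 = (1362 + 607)/(sqrt((6 - 72) + 1118)) - 5493/5 = 1969/(sqrt(-66 + 1118)) - 5493/5 = 1969/(sqrt(1052)) - 5493/5 = 1969/((2*sqrt(263))) - 5493/5 = 1969*(sqrt(263)/526) - 5493/5 = 1969*sqrt(263)/526 - 5493/5 = -5493/5 + 1969*sqrt(263)/526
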